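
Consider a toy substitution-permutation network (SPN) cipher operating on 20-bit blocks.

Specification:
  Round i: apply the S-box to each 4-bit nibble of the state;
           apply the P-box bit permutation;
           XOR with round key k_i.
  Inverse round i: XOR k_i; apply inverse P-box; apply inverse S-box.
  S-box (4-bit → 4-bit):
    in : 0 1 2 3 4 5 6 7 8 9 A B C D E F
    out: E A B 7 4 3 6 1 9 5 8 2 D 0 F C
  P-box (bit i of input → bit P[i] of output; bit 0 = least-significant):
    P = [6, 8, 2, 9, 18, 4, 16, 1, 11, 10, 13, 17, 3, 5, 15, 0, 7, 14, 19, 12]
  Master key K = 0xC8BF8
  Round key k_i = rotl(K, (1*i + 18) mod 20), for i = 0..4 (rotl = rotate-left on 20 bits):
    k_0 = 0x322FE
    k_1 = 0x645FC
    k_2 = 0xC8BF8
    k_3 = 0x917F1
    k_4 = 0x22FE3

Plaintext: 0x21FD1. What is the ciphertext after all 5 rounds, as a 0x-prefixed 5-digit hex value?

0xBA34C

s_0 = plaintext = 0x21FD1
s_1 = Round(s_0, k_0) = 0x1515F
s_2 = Round(s_1, k_1) = 0x013C0
s_3 = Round(s_2, k_2) = 0x1F4DF
s_4 = Round(s_3, k_3) = 0x9E5F4
s_5 = Round(s_4, k_4) = 0xBA34C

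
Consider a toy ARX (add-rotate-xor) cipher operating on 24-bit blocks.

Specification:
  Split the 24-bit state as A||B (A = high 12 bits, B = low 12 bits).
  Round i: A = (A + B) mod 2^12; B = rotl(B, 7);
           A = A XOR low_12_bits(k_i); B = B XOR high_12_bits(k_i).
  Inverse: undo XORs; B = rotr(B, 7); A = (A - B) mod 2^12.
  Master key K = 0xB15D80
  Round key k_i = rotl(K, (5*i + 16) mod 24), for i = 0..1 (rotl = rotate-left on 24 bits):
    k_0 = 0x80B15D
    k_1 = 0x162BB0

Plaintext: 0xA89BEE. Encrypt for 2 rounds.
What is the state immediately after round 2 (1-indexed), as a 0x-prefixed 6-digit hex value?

s_0 = plaintext = 0xA89BEE
s_1 = Round(s_0, k_0) = 0x72AF54
s_2 = Round(s_1, k_1) = 0xDCEB18

0xDCEB18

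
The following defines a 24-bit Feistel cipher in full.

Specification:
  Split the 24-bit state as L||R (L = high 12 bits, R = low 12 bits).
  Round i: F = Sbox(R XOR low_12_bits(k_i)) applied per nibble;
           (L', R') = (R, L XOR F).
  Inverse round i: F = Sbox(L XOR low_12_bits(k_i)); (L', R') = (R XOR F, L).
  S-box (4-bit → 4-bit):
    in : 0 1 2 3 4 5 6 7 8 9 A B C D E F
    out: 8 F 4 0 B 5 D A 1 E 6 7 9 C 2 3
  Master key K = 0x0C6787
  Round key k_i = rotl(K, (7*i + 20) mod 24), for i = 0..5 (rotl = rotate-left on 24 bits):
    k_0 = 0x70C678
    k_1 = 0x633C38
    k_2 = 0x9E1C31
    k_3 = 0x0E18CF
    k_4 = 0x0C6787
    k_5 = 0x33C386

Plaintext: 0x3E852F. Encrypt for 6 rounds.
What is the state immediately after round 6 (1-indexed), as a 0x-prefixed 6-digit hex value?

0x929C63

s_0 = plaintext = 0x3E852F
s_1 = Round(s_0, k_0) = 0x52F3B2
s_2 = Round(s_1, k_1) = 0x3B2639
s_3 = Round(s_2, k_2) = 0x639533
s_4 = Round(s_3, k_3) = 0x533A00
s_5 = Round(s_4, k_4) = 0xA00929
s_6 = Round(s_5, k_5) = 0x929C63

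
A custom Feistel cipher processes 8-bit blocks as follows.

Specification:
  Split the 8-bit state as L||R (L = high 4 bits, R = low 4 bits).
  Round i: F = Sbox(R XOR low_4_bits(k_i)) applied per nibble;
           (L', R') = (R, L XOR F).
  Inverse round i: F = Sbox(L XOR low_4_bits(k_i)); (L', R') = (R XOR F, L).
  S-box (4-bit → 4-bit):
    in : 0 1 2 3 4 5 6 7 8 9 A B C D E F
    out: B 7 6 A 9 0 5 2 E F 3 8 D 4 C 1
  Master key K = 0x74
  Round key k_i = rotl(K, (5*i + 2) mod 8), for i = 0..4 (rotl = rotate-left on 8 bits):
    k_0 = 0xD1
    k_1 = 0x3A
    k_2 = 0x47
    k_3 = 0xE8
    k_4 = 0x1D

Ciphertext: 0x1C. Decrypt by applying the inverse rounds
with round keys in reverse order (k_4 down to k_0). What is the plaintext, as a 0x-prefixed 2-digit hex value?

0xB7

s_0 = ciphertext = 0x1C
s_1 = InvRound(s_0, k_4) = 0x11
s_2 = InvRound(s_1, k_3) = 0xE1
s_3 = InvRound(s_2, k_2) = 0xEE
s_4 = InvRound(s_3, k_1) = 0x7E
s_5 = InvRound(s_4, k_0) = 0xB7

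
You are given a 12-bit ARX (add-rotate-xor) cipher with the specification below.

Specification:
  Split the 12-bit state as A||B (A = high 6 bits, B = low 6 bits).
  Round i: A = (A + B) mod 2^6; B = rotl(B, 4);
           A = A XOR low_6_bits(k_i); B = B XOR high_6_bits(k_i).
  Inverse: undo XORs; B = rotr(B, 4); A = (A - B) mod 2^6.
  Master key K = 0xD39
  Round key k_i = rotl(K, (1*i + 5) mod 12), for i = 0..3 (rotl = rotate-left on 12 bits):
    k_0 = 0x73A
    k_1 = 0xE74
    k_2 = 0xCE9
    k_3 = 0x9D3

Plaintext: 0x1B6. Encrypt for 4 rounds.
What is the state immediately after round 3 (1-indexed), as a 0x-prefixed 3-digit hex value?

0x06A

s_0 = plaintext = 0x1B6
s_1 = Round(s_0, k_0) = 0x1B1
s_2 = Round(s_1, k_1) = 0x0E5
s_3 = Round(s_2, k_2) = 0x06A
s_4 = Round(s_3, k_3) = 0xE0D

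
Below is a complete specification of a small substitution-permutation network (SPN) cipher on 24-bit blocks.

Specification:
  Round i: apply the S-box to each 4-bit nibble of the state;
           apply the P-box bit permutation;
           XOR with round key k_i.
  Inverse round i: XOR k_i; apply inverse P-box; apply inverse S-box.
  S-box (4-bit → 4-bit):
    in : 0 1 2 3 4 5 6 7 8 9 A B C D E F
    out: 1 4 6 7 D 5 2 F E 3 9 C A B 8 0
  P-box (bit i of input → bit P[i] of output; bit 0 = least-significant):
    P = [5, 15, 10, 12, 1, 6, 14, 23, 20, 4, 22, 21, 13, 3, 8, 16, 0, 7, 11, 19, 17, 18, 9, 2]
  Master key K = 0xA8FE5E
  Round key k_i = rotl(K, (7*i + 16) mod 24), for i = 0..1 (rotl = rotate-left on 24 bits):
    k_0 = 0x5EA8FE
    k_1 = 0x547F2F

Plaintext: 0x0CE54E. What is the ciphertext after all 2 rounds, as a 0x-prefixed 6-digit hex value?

0xB0A578

s_0 = plaintext = 0x0CE54E
s_1 = Round(s_0, k_0) = 0x85F87C
s_2 = Round(s_1, k_1) = 0xB0A578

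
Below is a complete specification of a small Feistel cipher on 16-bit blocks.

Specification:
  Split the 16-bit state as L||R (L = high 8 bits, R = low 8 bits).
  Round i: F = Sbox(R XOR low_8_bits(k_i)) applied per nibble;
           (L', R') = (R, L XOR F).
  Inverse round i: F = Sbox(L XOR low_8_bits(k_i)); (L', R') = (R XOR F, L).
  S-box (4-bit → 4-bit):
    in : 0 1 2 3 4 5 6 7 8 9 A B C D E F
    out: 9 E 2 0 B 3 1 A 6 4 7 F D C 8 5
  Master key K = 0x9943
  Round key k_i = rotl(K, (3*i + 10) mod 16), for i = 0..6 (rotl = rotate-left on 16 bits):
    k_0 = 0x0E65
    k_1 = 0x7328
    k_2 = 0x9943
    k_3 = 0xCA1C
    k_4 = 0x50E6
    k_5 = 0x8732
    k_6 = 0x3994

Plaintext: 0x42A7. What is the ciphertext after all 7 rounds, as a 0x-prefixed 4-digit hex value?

s_0 = plaintext = 0x42A7
s_1 = Round(s_0, k_0) = 0xA790
s_2 = Round(s_1, k_1) = 0x9051
s_3 = Round(s_2, k_2) = 0x5172
s_4 = Round(s_3, k_3) = 0x7249
s_5 = Round(s_4, k_4) = 0x4907
s_6 = Round(s_5, k_5) = 0x074A
s_7 = Round(s_6, k_6) = 0x4ACF

0x4ACF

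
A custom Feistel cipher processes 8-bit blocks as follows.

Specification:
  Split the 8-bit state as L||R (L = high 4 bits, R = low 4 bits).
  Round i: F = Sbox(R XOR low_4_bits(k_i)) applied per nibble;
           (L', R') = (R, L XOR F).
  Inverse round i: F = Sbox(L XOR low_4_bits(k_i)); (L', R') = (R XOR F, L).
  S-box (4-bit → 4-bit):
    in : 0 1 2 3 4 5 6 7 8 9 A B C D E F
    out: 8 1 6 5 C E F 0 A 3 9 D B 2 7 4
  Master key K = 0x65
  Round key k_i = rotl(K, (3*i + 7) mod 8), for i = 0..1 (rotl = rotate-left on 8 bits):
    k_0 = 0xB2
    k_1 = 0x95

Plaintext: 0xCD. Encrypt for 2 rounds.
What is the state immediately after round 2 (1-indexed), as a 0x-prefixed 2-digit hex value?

s_0 = plaintext = 0xCD
s_1 = Round(s_0, k_0) = 0xD8
s_2 = Round(s_1, k_1) = 0x8F

0x8F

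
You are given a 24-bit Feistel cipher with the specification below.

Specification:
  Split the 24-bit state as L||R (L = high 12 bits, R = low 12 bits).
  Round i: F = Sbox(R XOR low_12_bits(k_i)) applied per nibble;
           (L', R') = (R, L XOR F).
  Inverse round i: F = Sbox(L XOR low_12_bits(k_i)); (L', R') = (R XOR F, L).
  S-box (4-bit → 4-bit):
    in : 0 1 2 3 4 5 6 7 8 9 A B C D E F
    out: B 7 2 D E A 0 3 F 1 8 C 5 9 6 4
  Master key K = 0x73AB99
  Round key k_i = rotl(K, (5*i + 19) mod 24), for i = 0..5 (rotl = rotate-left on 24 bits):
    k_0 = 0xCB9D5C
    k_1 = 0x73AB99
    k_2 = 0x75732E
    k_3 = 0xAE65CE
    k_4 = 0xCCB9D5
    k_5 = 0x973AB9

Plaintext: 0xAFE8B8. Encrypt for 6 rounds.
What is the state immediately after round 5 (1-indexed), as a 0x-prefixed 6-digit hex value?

s_0 = plaintext = 0xAFE8B8
s_1 = Round(s_0, k_0) = 0x8B8090
s_2 = Round(s_1, k_1) = 0x090409
s_3 = Round(s_2, k_2) = 0x4093B3
s_4 = Round(s_3, k_3) = 0x3B3430
s_5 = Round(s_4, k_4) = 0x430AD9
s_6 = Round(s_5, k_5) = 0xAD9F3B

0x430AD9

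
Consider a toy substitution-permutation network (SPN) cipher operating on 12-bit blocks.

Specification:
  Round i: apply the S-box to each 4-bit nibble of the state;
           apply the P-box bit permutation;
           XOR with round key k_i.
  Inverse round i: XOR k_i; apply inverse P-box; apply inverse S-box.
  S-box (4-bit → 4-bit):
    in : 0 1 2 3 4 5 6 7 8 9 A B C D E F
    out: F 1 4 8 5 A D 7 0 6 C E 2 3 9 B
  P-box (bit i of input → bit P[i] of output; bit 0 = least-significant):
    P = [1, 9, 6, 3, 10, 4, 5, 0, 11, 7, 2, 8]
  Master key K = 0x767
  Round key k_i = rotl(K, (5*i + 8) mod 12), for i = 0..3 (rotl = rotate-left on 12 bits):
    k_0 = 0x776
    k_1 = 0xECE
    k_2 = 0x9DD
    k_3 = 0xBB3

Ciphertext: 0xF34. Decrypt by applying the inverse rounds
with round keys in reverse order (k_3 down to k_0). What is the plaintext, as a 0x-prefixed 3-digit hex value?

s_0 = ciphertext = 0xF34
s_1 = InvRound(s_0, k_3) = 0x9E1
s_2 = InvRound(s_1, k_2) = 0x293
s_3 = InvRound(s_2, k_1) = 0x4FA
s_4 = InvRound(s_3, k_0) = 0xB85

0xB85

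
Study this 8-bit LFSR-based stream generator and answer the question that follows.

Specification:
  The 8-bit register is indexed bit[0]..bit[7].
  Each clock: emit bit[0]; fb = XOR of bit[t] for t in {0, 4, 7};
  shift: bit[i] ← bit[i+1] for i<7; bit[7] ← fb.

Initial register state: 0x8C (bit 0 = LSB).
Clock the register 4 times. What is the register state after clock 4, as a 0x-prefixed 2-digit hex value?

0x38

reg_0 = 0x8C
clock 1: out=0, reg = 0xC6
clock 2: out=0, reg = 0xE3
clock 3: out=1, reg = 0x71
clock 4: out=1, reg = 0x38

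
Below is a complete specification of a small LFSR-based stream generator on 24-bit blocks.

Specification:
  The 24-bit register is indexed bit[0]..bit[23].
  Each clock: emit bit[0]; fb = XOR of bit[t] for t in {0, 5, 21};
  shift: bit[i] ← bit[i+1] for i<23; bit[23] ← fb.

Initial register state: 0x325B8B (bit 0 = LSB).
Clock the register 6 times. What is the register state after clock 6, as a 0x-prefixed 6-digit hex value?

0x98C96E

reg_0 = 0x325B8B
clock 1: out=1, reg = 0x192DC5
clock 2: out=1, reg = 0x8C96E2
clock 3: out=0, reg = 0xC64B71
clock 4: out=1, reg = 0x6325B8
clock 5: out=0, reg = 0x3192DC
clock 6: out=0, reg = 0x98C96E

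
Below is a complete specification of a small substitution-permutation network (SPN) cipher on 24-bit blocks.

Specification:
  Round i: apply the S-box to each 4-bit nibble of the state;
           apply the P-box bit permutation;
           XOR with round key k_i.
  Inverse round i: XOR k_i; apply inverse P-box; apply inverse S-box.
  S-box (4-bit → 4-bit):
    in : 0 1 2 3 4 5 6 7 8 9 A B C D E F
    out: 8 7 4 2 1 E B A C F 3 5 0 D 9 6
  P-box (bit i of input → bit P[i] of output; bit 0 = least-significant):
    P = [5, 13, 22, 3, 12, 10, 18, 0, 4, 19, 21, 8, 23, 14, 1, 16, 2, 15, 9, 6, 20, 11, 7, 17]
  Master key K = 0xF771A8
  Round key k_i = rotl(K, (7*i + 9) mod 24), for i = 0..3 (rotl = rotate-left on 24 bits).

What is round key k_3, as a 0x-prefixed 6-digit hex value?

0xDC6A3D

K = 0xF771A8
k_0 = rotl(K, (7*0+9) mod 24) = rotl(K, 9) = 0xE351EE
k_1 = rotl(K, (7*1+9) mod 24) = rotl(K, 16) = 0xA8F771
k_2 = rotl(K, (7*2+9) mod 24) = rotl(K, 23) = 0x7BB8D4
k_3 = rotl(K, (7*3+9) mod 24) = rotl(K, 6) = 0xDC6A3D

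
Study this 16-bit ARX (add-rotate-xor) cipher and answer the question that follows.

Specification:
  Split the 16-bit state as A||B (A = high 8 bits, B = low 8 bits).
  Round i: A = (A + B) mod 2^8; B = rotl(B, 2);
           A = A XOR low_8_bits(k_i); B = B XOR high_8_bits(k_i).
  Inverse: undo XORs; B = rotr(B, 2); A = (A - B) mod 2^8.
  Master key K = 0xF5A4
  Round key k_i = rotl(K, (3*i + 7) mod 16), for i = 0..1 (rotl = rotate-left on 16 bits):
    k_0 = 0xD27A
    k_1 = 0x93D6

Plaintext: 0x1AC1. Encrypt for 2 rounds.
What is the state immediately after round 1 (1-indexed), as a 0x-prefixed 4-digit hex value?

0xA1D5

s_0 = plaintext = 0x1AC1
s_1 = Round(s_0, k_0) = 0xA1D5
s_2 = Round(s_1, k_1) = 0xA0C4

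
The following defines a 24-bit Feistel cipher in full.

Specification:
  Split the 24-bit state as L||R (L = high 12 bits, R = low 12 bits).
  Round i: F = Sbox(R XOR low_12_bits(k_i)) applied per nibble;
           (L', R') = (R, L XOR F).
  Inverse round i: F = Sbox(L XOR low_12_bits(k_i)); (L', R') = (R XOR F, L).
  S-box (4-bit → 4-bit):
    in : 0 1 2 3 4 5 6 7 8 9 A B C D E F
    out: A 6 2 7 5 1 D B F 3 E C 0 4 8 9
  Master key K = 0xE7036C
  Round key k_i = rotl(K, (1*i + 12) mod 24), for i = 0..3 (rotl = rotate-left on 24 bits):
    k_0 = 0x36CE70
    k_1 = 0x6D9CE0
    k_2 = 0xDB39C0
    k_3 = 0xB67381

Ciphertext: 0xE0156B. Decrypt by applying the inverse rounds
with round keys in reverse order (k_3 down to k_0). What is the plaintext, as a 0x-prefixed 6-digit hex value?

0xDA950A

s_0 = ciphertext = 0xE0156B
s_1 = InvRound(s_0, k_3) = 0x191E01
s_2 = InvRound(s_1, k_2) = 0x117191
s_3 = InvRound(s_2, k_1) = 0x50A117
s_4 = InvRound(s_3, k_0) = 0xDA950A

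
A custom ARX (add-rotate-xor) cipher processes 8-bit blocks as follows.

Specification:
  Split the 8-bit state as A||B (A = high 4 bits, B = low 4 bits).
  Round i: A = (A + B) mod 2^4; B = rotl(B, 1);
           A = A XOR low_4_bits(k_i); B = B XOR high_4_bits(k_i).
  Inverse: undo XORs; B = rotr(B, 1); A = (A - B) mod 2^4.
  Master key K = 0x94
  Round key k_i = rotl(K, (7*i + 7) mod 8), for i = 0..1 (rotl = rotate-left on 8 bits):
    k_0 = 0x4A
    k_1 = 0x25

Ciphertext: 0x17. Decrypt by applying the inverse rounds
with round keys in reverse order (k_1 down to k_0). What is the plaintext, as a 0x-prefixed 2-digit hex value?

s_0 = ciphertext = 0x17
s_1 = InvRound(s_0, k_1) = 0xAA
s_2 = InvRound(s_1, k_0) = 0x97

0x97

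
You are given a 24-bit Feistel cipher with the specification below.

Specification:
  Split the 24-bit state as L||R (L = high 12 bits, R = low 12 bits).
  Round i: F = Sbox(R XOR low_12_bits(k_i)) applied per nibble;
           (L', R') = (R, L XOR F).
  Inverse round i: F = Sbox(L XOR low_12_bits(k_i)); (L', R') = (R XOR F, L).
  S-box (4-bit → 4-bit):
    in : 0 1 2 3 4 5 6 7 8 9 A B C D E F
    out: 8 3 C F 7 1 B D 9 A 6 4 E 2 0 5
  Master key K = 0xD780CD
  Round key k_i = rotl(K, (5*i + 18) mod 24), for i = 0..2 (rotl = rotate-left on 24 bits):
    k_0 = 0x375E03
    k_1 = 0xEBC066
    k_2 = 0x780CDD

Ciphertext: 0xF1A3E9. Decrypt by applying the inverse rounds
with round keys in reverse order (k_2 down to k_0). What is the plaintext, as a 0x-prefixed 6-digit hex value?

0x9651A6

s_0 = ciphertext = 0xF1A3E9
s_1 = InvRound(s_0, k_2) = 0xC04F1A
s_2 = InvRound(s_1, k_1) = 0x1A6C04
s_3 = InvRound(s_2, k_0) = 0x9651A6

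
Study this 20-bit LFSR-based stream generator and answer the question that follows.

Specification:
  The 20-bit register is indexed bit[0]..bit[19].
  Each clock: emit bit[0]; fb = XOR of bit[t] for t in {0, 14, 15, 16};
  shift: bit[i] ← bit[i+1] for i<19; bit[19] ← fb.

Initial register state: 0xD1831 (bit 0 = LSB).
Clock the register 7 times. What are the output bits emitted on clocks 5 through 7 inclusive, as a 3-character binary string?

reg_0 = 0xD1831
clock 1: out=1, reg = 0x68C18
clock 2: out=0, reg = 0xB460C
clock 3: out=0, reg = 0x5A306
clock 4: out=0, reg = 0x2D183
clock 5: out=1, reg = 0x968C1
clock 6: out=1, reg = 0xCB460
clock 7: out=0, reg = 0xE5A30

110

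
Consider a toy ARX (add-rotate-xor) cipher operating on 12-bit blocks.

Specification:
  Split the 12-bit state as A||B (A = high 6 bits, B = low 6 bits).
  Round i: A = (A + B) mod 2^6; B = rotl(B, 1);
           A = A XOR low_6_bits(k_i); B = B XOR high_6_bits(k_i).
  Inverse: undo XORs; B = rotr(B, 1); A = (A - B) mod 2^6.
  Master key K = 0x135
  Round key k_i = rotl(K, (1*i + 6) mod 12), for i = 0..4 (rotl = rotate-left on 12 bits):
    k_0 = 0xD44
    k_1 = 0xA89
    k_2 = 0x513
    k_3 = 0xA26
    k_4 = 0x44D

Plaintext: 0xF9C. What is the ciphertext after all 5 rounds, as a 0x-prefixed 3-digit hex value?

0x797

s_0 = plaintext = 0xF9C
s_1 = Round(s_0, k_0) = 0x78D
s_2 = Round(s_1, k_1) = 0x8B0
s_3 = Round(s_2, k_2) = 0x075
s_4 = Round(s_3, k_3) = 0x403
s_5 = Round(s_4, k_4) = 0x797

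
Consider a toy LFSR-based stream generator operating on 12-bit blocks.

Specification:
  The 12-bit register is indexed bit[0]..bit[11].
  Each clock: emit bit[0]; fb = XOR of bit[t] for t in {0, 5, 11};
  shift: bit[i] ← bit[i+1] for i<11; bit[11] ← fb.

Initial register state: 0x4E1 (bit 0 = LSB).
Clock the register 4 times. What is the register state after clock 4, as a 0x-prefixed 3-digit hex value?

reg_0 = 0x4E1
clock 1: out=1, reg = 0x270
clock 2: out=0, reg = 0x938
clock 3: out=0, reg = 0x49C
clock 4: out=0, reg = 0x24E

0x24E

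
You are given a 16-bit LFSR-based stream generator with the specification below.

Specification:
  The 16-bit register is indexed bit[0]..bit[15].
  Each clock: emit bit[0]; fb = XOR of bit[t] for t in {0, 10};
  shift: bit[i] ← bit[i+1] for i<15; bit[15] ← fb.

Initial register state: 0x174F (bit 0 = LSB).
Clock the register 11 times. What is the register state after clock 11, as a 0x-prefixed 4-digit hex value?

0xB942

reg_0 = 0x174F
clock 1: out=1, reg = 0x0BA7
clock 2: out=1, reg = 0x85D3
clock 3: out=1, reg = 0x42E9
clock 4: out=1, reg = 0xA174
clock 5: out=0, reg = 0x50BA
clock 6: out=0, reg = 0x285D
clock 7: out=1, reg = 0x942E
clock 8: out=0, reg = 0xCA17
clock 9: out=1, reg = 0xE50B
clock 10: out=1, reg = 0x7285
clock 11: out=1, reg = 0xB942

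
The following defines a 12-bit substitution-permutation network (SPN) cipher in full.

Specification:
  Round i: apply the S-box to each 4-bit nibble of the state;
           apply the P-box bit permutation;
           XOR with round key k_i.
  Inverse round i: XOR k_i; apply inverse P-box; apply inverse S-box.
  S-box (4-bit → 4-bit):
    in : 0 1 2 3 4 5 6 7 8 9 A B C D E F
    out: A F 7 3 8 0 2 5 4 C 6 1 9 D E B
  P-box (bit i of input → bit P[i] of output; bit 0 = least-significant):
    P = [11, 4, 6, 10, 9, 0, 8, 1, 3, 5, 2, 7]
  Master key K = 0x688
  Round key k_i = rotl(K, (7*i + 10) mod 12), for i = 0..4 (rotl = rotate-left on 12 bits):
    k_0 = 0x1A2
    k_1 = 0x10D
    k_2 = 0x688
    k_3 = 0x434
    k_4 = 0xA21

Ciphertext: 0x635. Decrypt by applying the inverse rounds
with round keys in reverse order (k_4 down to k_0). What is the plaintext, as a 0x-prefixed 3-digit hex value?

s_0 = ciphertext = 0x635
s_1 = InvRound(s_0, k_4) = 0x85F
s_2 = InvRound(s_1, k_3) = 0x30D
s_3 = InvRound(s_2, k_2) = 0x9A4
s_4 = InvRound(s_3, k_1) = 0xF6B
s_5 = InvRound(s_4, k_0) = 0xC3D

0xC3D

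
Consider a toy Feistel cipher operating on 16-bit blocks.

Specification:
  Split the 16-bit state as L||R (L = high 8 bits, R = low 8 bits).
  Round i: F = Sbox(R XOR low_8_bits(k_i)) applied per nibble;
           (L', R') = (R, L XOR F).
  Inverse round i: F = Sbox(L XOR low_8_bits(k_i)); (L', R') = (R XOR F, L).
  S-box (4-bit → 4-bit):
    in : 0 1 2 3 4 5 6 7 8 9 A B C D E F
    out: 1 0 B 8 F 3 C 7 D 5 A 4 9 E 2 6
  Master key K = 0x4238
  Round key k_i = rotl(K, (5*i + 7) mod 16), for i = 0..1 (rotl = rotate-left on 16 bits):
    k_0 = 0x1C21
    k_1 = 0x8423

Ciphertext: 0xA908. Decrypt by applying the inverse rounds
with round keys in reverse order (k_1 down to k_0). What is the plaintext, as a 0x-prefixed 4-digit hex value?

s_0 = ciphertext = 0xA908
s_1 = InvRound(s_0, k_1) = 0xD2A9
s_2 = InvRound(s_1, k_0) = 0xC1D2

0xC1D2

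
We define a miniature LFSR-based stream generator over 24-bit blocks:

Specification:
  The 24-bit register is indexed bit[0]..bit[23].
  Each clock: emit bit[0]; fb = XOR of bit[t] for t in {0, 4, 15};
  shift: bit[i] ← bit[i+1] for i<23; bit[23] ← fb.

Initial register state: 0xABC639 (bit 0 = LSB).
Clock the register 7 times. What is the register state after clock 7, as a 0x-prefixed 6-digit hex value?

reg_0 = 0xABC639
clock 1: out=1, reg = 0xD5E31C
clock 2: out=0, reg = 0x6AF18E
clock 3: out=0, reg = 0xB578C7
clock 4: out=1, reg = 0xDABC63
clock 5: out=1, reg = 0x6D5E31
clock 6: out=1, reg = 0x36AF18
clock 7: out=0, reg = 0x1B578C

0x1B578C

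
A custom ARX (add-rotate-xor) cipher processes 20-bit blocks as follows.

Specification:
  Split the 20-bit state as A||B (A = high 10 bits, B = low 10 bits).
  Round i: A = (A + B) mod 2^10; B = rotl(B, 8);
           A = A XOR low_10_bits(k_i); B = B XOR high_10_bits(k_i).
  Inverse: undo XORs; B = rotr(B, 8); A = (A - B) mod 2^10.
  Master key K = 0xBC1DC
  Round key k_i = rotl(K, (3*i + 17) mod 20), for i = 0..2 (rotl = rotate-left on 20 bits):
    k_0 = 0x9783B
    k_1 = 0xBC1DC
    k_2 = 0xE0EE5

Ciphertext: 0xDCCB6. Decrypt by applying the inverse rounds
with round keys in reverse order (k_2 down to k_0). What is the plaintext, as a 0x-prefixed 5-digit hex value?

0x7F302

s_0 = ciphertext = 0xDCCB6
s_1 = InvRound(s_0, k_2) = 0x2FCD7
s_2 = InvRound(s_1, k_1) = 0x3149E
s_3 = InvRound(s_2, k_0) = 0x7F302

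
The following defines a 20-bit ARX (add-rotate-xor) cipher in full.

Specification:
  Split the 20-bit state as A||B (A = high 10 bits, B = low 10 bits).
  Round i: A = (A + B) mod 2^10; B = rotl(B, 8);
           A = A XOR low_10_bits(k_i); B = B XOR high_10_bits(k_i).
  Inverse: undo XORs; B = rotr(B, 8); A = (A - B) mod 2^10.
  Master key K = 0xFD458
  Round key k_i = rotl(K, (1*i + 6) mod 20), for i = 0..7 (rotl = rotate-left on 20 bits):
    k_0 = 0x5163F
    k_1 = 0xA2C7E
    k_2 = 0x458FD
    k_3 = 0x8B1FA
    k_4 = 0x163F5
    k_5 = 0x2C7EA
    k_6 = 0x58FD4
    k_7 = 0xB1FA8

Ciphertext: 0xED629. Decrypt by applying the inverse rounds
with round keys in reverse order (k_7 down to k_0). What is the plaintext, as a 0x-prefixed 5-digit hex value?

0x9FB92

s_0 = ciphertext = 0xED629
s_1 = InvRound(s_0, k_7) = 0x197B8
s_2 = InvRound(s_1, k_6) = 0x10F6E
s_3 = InvRound(s_2, k_5) = 0x0AB7F
s_4 = InvRound(s_3, k_4) = 0xD009F
s_5 = InvRound(s_4, k_3) = 0xFB2CE
s_6 = InvRound(s_5, k_2) = 0xEBB63
s_7 = InvRound(s_6, k_1) = 0x0BFA1
s_8 = InvRound(s_7, k_0) = 0x9FB92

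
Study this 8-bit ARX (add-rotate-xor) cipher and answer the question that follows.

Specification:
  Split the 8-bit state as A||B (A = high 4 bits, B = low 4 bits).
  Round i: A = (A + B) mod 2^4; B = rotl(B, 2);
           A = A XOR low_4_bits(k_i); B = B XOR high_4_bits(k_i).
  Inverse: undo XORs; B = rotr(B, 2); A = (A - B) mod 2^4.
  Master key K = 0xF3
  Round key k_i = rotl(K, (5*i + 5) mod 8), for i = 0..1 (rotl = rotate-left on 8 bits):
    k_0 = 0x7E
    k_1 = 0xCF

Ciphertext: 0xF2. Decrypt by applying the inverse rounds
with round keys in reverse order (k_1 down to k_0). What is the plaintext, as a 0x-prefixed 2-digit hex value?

0x83

s_0 = ciphertext = 0xF2
s_1 = InvRound(s_0, k_1) = 0x5B
s_2 = InvRound(s_1, k_0) = 0x83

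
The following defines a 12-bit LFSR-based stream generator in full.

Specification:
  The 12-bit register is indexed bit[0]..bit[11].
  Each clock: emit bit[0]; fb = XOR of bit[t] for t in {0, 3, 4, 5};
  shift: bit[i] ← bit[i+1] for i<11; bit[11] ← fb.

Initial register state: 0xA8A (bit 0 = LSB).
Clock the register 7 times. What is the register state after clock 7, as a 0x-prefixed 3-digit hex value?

reg_0 = 0xA8A
clock 1: out=0, reg = 0xD45
clock 2: out=1, reg = 0xEA2
clock 3: out=0, reg = 0xF51
clock 4: out=1, reg = 0x7A8
clock 5: out=0, reg = 0x3D4
clock 6: out=0, reg = 0x9EA
clock 7: out=0, reg = 0x4F5

0x4F5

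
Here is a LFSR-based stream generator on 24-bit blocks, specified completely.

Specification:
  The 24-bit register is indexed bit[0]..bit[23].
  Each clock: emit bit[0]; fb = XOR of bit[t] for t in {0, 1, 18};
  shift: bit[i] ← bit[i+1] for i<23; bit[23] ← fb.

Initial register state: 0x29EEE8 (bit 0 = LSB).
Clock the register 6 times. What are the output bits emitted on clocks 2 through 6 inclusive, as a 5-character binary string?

reg_0 = 0x29EEE8
clock 1: out=0, reg = 0x14F774
clock 2: out=0, reg = 0x8A7BBA
clock 3: out=0, reg = 0xC53DDD
clock 4: out=1, reg = 0x629EEE
clock 5: out=0, reg = 0xB14F77
clock 6: out=1, reg = 0x58A7BB

00101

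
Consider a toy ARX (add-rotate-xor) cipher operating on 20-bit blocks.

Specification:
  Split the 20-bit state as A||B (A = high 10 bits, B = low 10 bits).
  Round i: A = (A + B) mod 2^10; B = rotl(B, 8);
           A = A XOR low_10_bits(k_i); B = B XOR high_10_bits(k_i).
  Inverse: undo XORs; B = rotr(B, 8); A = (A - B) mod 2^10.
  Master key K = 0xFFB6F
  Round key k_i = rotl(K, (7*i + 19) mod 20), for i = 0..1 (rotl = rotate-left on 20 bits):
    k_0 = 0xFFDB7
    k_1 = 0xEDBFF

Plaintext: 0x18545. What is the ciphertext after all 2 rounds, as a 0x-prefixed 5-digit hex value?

s_0 = plaintext = 0x18545
s_1 = Round(s_0, k_0) = 0x046AE
s_2 = Round(s_1, k_1) = 0x5011D

0x5011D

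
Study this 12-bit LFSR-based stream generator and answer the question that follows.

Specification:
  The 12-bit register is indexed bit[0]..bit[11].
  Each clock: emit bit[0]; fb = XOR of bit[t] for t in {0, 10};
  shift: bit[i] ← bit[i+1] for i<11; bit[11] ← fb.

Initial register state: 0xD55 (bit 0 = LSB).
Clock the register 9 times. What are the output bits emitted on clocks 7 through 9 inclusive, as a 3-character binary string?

reg_0 = 0xD55
clock 1: out=1, reg = 0x6AA
clock 2: out=0, reg = 0xB55
clock 3: out=1, reg = 0xDAA
clock 4: out=0, reg = 0xED5
clock 5: out=1, reg = 0x76A
clock 6: out=0, reg = 0xBB5
clock 7: out=1, reg = 0xDDA
clock 8: out=0, reg = 0xEED
clock 9: out=1, reg = 0x776

101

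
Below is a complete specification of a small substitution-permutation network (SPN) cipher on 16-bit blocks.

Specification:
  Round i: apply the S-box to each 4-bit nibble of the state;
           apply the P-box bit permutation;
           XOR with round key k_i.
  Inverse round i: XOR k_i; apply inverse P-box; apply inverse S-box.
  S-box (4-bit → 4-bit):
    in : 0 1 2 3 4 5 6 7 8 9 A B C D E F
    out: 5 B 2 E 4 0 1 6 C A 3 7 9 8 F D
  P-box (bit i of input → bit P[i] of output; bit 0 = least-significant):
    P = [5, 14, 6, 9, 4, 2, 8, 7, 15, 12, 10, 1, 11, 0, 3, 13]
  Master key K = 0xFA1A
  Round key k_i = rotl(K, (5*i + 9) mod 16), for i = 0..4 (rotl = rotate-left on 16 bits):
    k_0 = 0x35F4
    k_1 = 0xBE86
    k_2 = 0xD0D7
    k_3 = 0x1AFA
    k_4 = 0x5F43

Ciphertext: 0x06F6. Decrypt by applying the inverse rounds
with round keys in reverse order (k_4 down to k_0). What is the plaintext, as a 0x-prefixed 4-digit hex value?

0x19E1

s_0 = ciphertext = 0x06F6
s_1 = InvRound(s_0, k_4) = 0xA2EA
s_2 = InvRound(s_1, k_3) = 0xCA65
s_3 = InvRound(s_2, k_2) = 0x69CC
s_4 = InvRound(s_3, k_1) = 0x4E43
s_5 = InvRound(s_4, k_0) = 0x19E1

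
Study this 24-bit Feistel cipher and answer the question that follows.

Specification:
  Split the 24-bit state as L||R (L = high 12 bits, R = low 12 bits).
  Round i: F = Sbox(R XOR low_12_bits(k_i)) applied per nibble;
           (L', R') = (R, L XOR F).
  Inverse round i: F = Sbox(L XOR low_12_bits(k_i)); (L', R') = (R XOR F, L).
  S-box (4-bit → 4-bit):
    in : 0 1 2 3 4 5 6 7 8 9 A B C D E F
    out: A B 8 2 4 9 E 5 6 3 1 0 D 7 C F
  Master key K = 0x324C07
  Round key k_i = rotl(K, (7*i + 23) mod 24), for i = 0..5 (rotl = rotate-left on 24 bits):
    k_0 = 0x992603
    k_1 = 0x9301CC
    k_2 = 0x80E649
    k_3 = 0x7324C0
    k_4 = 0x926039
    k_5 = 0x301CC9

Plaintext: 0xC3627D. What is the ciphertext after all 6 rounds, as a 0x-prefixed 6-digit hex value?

0x59A171

s_0 = plaintext = 0xC3627D
s_1 = Round(s_0, k_0) = 0x27D86A
s_2 = Round(s_1, k_1) = 0x86A163
s_3 = Round(s_2, k_2) = 0x163DEB
s_4 = Round(s_3, k_3) = 0xDEB2E3
s_5 = Round(s_4, k_4) = 0x2E359A
s_6 = Round(s_5, k_5) = 0x59A171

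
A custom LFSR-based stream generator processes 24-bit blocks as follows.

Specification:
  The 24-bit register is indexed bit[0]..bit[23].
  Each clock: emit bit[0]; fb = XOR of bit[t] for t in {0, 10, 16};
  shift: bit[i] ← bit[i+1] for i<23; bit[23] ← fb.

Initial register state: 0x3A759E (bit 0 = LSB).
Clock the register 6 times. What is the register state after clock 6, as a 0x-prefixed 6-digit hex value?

reg_0 = 0x3A759E
clock 1: out=0, reg = 0x9D3ACF
clock 2: out=1, reg = 0x4E9D67
clock 3: out=1, reg = 0x274EB3
clock 4: out=1, reg = 0x93A759
clock 5: out=1, reg = 0xC9D3AC
clock 6: out=0, reg = 0xE4E9D6

0xE4E9D6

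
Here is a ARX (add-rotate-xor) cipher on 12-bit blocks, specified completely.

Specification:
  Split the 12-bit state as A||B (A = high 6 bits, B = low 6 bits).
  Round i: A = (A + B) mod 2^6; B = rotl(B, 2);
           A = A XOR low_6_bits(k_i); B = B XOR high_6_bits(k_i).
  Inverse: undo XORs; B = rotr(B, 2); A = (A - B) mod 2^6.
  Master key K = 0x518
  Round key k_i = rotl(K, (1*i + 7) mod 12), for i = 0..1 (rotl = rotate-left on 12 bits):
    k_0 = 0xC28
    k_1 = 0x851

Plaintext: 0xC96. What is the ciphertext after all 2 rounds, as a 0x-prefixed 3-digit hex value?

0x607

s_0 = plaintext = 0xC96
s_1 = Round(s_0, k_0) = 0x829
s_2 = Round(s_1, k_1) = 0x607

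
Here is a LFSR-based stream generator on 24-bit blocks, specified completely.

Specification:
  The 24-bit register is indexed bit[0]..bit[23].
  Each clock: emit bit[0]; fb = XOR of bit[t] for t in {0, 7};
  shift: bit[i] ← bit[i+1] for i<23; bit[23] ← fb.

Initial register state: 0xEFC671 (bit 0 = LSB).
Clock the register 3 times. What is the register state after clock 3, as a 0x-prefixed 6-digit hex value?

0xBDF8CE

reg_0 = 0xEFC671
clock 1: out=1, reg = 0xF7E338
clock 2: out=0, reg = 0x7BF19C
clock 3: out=0, reg = 0xBDF8CE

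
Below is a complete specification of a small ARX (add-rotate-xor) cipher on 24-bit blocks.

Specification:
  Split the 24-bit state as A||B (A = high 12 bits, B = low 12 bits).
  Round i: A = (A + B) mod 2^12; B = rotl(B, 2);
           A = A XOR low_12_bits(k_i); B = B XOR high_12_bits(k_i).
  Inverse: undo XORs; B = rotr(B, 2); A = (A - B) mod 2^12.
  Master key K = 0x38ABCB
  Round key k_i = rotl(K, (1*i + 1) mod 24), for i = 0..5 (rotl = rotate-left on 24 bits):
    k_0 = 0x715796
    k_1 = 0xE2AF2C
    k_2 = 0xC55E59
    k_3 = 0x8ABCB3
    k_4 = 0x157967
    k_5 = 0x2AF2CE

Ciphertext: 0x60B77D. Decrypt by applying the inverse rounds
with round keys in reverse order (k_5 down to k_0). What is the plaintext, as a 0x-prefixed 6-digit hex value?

0xF9A060

s_0 = ciphertext = 0x60B77D
s_1 = InvRound(s_0, k_5) = 0xB51974
s_2 = InvRound(s_1, k_4) = 0x42EE08
s_3 = InvRound(s_2, k_3) = 0xAF5DA8
s_4 = InvRound(s_3, k_2) = 0x02D47F
s_5 = InvRound(s_4, k_1) = 0x86C695
s_6 = InvRound(s_5, k_0) = 0xF9A060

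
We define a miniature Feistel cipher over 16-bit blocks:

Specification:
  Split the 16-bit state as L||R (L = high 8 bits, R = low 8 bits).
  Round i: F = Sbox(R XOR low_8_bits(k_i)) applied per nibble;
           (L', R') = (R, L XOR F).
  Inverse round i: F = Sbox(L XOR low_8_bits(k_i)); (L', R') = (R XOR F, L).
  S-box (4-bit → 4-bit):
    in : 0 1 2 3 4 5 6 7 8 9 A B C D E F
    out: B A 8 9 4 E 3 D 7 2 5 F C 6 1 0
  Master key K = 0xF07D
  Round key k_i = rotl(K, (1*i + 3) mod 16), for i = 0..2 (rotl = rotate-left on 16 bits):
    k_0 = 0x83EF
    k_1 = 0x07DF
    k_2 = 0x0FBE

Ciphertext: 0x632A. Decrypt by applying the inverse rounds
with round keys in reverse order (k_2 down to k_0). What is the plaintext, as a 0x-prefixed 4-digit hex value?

0x124A

s_0 = ciphertext = 0x632A
s_1 = InvRound(s_0, k_2) = 0x4C63
s_2 = InvRound(s_1, k_1) = 0x4A4C
s_3 = InvRound(s_2, k_0) = 0x124A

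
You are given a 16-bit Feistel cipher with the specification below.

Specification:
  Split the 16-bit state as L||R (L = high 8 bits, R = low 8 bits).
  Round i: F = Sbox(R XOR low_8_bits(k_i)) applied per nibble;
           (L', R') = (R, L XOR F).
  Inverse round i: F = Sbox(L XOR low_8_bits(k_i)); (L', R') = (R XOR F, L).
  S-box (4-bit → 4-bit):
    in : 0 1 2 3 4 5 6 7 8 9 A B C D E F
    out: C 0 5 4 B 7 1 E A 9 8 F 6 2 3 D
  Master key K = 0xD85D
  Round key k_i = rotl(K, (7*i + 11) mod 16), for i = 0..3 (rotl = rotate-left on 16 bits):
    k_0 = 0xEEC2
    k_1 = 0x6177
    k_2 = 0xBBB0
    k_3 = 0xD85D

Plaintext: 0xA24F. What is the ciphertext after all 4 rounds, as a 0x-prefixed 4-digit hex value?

0x00D3

s_0 = plaintext = 0xA24F
s_1 = Round(s_0, k_0) = 0x4F00
s_2 = Round(s_1, k_1) = 0x00A1
s_3 = Round(s_2, k_2) = 0xA100
s_4 = Round(s_3, k_3) = 0x00D3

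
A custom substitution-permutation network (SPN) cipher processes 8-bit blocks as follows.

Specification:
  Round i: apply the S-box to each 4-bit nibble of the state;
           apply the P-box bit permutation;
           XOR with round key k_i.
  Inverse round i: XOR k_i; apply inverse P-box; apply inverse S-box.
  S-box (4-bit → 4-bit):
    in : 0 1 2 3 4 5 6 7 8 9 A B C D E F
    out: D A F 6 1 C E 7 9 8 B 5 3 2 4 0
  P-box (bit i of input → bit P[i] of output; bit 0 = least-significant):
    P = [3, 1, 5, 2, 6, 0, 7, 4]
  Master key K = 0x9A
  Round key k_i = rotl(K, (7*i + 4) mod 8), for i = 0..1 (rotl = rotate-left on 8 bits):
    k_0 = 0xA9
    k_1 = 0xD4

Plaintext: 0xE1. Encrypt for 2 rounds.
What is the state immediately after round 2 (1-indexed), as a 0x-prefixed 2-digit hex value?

0x05

s_0 = plaintext = 0xE1
s_1 = Round(s_0, k_0) = 0x2F
s_2 = Round(s_1, k_1) = 0x05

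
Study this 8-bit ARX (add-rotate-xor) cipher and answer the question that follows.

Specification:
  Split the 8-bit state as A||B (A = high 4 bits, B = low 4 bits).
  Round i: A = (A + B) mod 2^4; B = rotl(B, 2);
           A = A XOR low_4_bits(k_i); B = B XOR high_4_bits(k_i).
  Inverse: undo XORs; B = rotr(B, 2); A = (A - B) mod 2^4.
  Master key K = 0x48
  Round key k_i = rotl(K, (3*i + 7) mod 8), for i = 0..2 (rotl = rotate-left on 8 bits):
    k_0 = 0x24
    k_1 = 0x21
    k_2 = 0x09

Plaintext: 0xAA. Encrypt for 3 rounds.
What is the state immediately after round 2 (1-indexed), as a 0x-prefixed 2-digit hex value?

0x90

s_0 = plaintext = 0xAA
s_1 = Round(s_0, k_0) = 0x08
s_2 = Round(s_1, k_1) = 0x90
s_3 = Round(s_2, k_2) = 0x00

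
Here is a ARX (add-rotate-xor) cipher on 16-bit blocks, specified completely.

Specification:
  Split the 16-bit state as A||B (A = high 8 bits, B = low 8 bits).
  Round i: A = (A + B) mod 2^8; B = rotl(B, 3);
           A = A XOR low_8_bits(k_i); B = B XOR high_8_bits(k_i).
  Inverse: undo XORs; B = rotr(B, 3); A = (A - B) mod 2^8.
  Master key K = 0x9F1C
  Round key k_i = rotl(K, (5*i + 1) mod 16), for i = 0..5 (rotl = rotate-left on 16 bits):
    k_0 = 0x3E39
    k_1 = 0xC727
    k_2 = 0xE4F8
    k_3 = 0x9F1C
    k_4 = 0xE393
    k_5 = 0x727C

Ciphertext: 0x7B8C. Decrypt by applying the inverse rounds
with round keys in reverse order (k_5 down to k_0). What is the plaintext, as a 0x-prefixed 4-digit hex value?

0x3B2B

s_0 = ciphertext = 0x7B8C
s_1 = InvRound(s_0, k_5) = 0x28DF
s_2 = InvRound(s_1, k_4) = 0x3487
s_3 = InvRound(s_2, k_3) = 0x2503
s_4 = InvRound(s_3, k_2) = 0xE1FC
s_5 = InvRound(s_4, k_1) = 0x5F67
s_6 = InvRound(s_5, k_0) = 0x3B2B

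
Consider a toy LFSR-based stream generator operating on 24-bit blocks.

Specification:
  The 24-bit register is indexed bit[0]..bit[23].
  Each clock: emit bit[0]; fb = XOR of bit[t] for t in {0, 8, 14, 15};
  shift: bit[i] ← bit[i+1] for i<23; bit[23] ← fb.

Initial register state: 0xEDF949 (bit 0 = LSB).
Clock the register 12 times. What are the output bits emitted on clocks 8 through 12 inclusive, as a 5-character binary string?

01001

reg_0 = 0xEDF949
clock 1: out=1, reg = 0x76FCA4
clock 2: out=0, reg = 0x3B7E52
clock 3: out=0, reg = 0x9DBF29
clock 4: out=1, reg = 0xCEDF94
clock 5: out=0, reg = 0xE76FCA
clock 6: out=0, reg = 0x73B7E5
clock 7: out=1, reg = 0xB9DBF2
clock 8: out=0, reg = 0xDCEDF9
clock 9: out=1, reg = 0x6E76FC
clock 10: out=0, reg = 0xB73B7E
clock 11: out=0, reg = 0xDB9DBF
clock 12: out=1, reg = 0xEDCEDF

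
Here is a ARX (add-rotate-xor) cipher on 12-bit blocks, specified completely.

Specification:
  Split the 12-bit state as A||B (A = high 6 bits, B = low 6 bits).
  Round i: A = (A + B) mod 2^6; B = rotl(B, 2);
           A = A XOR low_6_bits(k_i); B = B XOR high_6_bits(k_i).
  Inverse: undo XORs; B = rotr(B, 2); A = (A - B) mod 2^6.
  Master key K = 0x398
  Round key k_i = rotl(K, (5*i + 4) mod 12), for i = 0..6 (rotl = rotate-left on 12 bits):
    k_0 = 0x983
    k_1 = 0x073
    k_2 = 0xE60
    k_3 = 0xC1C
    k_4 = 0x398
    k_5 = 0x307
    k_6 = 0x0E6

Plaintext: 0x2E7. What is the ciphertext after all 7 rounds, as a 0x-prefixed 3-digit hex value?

0x86F

s_0 = plaintext = 0x2E7
s_1 = Round(s_0, k_0) = 0xC78
s_2 = Round(s_1, k_1) = 0x6A2
s_3 = Round(s_2, k_2) = 0x733
s_4 = Round(s_3, k_3) = 0x4FF
s_5 = Round(s_4, k_4) = 0x2B1
s_6 = Round(s_5, k_5) = 0xF0B
s_7 = Round(s_6, k_6) = 0x86F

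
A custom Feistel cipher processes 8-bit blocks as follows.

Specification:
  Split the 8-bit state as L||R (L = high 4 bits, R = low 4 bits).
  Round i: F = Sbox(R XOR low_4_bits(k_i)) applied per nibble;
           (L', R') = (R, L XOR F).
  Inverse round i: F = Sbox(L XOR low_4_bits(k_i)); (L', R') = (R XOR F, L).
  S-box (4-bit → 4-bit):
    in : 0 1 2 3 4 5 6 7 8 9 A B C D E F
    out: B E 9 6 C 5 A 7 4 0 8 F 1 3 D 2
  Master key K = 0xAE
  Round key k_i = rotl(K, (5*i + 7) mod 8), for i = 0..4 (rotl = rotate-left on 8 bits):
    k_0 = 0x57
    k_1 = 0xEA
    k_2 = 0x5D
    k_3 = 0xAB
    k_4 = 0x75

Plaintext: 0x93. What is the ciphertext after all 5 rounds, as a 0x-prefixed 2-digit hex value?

0x3E

s_0 = plaintext = 0x93
s_1 = Round(s_0, k_0) = 0x35
s_2 = Round(s_1, k_1) = 0x51
s_3 = Round(s_2, k_2) = 0x14
s_4 = Round(s_3, k_3) = 0x43
s_5 = Round(s_4, k_4) = 0x3E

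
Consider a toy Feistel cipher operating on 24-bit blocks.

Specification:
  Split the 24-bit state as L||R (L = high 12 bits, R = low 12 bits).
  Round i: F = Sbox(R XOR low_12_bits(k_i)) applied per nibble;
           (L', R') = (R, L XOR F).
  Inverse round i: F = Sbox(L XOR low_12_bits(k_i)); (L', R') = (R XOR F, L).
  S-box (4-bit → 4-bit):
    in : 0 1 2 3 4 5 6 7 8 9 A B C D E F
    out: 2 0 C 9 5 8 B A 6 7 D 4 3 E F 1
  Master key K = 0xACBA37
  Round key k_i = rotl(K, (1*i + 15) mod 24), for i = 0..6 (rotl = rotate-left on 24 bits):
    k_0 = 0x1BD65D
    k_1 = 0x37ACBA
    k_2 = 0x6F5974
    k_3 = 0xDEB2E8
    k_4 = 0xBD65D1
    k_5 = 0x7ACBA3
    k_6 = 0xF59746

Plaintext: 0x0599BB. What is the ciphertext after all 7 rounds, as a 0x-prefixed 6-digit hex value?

s_0 = plaintext = 0x0599BB
s_1 = Round(s_0, k_0) = 0x9BB1A2
s_2 = Round(s_1, k_1) = 0x1A27BD
s_3 = Round(s_2, k_2) = 0x7BDE95
s_4 = Round(s_3, k_3) = 0xE95413
s_5 = Round(s_4, k_4) = 0x413EA9
s_6 = Round(s_5, k_5) = 0xEA9C3E
s_7 = Round(s_6, k_6) = 0xC3EA0F

0xC3EA0F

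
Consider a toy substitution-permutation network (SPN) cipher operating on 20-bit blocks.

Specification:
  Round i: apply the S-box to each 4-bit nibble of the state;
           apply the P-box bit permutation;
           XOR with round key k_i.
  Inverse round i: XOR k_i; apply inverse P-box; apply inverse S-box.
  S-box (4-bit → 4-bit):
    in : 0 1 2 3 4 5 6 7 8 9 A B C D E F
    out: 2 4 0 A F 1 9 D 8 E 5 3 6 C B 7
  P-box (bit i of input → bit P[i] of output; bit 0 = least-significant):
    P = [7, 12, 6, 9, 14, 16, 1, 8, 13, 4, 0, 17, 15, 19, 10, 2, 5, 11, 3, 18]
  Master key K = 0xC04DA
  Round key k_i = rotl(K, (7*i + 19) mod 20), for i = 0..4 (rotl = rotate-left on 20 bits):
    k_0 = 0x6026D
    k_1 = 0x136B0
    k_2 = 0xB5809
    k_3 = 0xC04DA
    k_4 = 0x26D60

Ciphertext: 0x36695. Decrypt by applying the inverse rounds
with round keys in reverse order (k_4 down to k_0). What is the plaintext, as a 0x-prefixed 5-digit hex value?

0x1773E

s_0 = ciphertext = 0x36695
s_1 = InvRound(s_0, k_4) = 0xB8C37
s_2 = InvRound(s_1, k_3) = 0x46D0A
s_3 = InvRound(s_2, k_2) = 0x8C790
s_4 = InvRound(s_3, k_1) = 0x5B5E0
s_5 = InvRound(s_4, k_0) = 0x1773E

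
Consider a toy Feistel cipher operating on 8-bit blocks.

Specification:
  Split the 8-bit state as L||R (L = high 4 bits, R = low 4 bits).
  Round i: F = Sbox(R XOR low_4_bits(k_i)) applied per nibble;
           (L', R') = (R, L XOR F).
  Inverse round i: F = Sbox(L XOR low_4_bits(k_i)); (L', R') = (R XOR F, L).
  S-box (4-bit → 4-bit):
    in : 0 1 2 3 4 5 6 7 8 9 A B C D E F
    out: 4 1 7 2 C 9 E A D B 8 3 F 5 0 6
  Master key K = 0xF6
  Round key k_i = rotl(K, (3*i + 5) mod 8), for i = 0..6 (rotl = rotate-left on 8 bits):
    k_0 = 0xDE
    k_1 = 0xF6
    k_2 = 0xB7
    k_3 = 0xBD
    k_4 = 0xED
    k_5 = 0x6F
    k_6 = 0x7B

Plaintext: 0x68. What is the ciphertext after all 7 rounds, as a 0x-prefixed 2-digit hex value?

0x93

s_0 = plaintext = 0x68
s_1 = Round(s_0, k_0) = 0x88
s_2 = Round(s_1, k_1) = 0x88
s_3 = Round(s_2, k_2) = 0x8E
s_4 = Round(s_3, k_3) = 0xEA
s_5 = Round(s_4, k_4) = 0xA4
s_6 = Round(s_5, k_5) = 0x49
s_7 = Round(s_6, k_6) = 0x93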